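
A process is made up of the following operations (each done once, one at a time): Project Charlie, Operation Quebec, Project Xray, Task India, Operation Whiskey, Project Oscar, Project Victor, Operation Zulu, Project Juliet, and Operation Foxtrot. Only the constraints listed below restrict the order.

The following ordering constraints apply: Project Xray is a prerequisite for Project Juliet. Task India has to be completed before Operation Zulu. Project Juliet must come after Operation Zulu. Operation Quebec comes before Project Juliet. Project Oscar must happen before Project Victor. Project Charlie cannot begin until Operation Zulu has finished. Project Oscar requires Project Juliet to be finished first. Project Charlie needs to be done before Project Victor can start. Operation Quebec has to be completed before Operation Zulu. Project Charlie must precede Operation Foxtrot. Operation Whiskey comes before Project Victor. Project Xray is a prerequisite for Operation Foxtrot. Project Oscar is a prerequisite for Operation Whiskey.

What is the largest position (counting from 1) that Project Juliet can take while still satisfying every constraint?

7

Following every chain forward from Project Juliet, the operations that must come later are Operation Whiskey, Project Oscar, Project Victor — 3 of them.
So at least 3 operations follow Project Juliet, putting Project Juliet no later than position 7. That position is achievable by scheduling everything else first.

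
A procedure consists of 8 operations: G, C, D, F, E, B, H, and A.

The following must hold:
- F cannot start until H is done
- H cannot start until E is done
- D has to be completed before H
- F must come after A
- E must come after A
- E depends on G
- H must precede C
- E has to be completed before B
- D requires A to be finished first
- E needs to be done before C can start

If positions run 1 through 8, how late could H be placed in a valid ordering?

The operations that are forced after H, directly or by a chain of constraints, are C, F. That's 2 operations.
So at least 2 operations follow H, putting H no later than position 6. That position is achievable by scheduling everything else first.

6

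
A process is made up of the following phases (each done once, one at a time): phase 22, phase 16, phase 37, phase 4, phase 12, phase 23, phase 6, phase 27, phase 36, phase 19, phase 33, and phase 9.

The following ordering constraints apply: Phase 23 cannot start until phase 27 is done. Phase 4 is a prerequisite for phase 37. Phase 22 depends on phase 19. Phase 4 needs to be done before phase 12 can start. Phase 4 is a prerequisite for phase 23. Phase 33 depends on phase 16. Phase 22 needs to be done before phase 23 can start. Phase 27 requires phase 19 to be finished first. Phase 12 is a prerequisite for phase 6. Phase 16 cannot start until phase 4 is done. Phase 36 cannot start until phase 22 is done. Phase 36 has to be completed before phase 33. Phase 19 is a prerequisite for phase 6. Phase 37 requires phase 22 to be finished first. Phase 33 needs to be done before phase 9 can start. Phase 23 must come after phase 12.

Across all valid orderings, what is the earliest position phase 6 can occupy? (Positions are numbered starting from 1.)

The phases that are forced before phase 6, directly or transitively, are phase 4, phase 12, phase 19. That's 3 phases.
With 3 mandatory predecessors, the earliest phase 6 can sit is position 3+1 = 4, and placing just those 3 first achieves it.

4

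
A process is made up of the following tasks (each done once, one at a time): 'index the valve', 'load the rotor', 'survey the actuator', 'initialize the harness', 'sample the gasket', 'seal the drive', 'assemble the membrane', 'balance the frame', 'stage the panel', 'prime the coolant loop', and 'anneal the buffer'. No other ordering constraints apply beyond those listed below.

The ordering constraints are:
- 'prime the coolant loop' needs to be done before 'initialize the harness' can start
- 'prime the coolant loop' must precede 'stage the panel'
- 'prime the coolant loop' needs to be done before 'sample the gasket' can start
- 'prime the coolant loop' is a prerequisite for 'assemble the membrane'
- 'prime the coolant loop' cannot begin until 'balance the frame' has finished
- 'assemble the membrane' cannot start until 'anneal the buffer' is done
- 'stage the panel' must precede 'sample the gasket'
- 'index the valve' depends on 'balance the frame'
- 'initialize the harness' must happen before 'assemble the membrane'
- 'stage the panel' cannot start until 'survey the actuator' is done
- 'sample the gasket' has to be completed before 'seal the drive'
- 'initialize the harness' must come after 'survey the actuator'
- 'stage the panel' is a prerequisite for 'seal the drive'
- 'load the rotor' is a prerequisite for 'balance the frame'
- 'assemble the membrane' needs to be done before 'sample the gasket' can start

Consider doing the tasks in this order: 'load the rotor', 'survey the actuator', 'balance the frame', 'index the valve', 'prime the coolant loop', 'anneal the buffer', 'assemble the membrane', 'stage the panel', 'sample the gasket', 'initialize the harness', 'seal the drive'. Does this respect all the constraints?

In the proposed order, 'assemble the membrane' appears before 'initialize the harness'.
But one of the constraints requires 'initialize the harness' before 'assemble the membrane', so this ordering violates it.

No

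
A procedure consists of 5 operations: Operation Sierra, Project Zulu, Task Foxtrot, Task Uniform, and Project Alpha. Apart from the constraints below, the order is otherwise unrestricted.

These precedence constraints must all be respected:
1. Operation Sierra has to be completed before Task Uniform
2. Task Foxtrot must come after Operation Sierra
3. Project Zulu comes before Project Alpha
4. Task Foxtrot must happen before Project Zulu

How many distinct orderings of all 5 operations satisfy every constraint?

Operation Sierra is the only operation with nothing required before it, so every ordering starts there.
Counting all ways to extend the partial order to a total order gives 4.

4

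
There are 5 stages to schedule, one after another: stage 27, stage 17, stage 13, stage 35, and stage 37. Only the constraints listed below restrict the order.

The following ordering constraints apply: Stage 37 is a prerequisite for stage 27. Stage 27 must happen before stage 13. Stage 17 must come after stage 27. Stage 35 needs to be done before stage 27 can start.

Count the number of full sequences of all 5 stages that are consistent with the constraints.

2 stages have no prerequisites (stage 35, stage 37), so any of them could come first.
Counting all ways to extend the partial order to a total order gives 4.

4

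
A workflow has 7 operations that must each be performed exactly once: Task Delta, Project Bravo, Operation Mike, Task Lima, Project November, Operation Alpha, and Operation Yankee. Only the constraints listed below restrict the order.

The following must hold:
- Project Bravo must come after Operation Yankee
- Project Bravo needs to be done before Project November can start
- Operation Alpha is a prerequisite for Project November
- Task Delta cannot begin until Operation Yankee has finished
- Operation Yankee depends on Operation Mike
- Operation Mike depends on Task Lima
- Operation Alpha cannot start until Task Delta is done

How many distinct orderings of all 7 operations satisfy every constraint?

3

Only Task Lima has no prerequisites, so it must go first.
Counting all ways to extend the partial order to a total order gives 3.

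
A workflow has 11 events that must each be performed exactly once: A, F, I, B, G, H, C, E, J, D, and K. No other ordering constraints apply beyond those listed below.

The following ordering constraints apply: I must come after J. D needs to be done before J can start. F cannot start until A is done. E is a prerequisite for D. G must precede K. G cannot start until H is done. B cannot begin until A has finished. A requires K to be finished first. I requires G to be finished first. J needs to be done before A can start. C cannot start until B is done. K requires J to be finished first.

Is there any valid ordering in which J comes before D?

No

The constraints give a chain D → J, which forces D before J.
Hence J can never be scheduled before D.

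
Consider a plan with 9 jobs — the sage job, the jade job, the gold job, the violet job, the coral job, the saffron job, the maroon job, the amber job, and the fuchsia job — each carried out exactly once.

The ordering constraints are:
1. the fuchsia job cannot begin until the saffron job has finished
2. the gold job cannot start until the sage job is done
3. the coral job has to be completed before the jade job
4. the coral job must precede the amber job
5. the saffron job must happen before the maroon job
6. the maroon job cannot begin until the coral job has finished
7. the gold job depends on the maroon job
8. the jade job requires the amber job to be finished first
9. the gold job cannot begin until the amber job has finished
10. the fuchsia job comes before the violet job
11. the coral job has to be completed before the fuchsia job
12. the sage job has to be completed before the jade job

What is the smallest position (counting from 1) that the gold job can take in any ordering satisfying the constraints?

The jobs that are forced before the gold job, directly or transitively, are the sage job, the coral job, the saffron job, the maroon job, the amber job. That's 5 jobs.
With 5 mandatory predecessors, the earliest the gold job can sit is position 5+1 = 6, and placing just those 5 first achieves it.

6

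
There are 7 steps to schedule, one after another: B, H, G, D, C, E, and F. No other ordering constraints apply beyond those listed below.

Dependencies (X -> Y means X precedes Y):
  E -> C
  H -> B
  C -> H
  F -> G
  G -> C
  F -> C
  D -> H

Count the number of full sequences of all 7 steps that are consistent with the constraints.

15

The steps with no prerequisites are D, E, F; any of them can be placed first.
Systematically extending each partial ordering one step at a time and counting, there are 15 complete orderings.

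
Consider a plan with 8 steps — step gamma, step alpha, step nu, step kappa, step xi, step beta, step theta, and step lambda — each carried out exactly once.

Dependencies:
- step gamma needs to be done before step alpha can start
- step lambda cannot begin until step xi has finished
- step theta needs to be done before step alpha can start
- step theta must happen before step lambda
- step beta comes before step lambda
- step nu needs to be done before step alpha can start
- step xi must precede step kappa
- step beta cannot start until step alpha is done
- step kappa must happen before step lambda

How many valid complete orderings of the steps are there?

126

4 steps have no prerequisites (step gamma, step nu, step xi, step theta), so any of them could come first.
Counting all ways to extend the partial order to a total order gives 126.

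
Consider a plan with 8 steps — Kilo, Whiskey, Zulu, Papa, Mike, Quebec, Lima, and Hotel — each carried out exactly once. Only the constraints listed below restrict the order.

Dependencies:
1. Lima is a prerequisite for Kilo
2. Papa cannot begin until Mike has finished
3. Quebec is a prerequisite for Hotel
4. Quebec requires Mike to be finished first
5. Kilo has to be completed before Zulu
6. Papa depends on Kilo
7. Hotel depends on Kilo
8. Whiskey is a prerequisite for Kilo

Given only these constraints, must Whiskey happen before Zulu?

Yes

Chaining the stated constraints: Whiskey → Kilo → Zulu.
Hence Whiskey necessarily comes before Zulu.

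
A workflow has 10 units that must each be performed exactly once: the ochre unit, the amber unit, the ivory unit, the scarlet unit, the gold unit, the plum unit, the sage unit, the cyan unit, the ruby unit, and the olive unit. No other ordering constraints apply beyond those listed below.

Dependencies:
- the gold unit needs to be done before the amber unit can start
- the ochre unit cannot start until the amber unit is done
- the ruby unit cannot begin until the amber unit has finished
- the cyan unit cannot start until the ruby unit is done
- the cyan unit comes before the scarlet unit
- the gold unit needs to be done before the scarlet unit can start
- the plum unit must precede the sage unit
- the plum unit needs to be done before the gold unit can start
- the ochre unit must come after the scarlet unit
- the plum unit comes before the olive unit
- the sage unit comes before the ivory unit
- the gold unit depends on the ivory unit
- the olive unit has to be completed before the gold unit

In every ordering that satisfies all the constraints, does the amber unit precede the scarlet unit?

Following the dependencies: the amber unit → the ruby unit → the cyan unit → the scarlet unit.
That forces the amber unit before the scarlet unit in every valid schedule.

Yes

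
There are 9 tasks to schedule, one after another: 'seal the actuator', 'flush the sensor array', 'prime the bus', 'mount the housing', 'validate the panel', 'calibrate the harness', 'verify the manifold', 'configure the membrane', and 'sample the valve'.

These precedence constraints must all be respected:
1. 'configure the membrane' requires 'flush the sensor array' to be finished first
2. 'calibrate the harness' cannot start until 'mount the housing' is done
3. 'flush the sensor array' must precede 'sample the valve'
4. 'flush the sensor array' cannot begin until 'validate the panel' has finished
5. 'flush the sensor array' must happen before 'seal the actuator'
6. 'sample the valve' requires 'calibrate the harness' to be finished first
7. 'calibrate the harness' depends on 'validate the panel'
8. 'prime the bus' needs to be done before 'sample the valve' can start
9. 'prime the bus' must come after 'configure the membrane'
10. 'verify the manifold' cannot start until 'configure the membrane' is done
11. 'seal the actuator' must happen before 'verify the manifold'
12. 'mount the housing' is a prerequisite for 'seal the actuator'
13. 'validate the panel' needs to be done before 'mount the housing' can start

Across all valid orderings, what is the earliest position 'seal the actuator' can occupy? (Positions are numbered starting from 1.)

4

Working backwards through the constraints from 'seal the actuator', its full set of required predecessors is 'flush the sensor array', 'mount the housing', 'validate the panel' — 3 of them.
With 3 mandatory predecessors, the earliest 'seal the actuator' can sit is position 3+1 = 4, and placing just those 3 first achieves it.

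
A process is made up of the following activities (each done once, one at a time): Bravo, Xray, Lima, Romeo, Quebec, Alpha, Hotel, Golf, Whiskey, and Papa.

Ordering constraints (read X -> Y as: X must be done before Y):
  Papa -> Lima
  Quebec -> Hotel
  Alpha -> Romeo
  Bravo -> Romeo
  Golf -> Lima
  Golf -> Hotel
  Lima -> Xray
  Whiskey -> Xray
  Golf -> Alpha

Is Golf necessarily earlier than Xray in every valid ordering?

Tracing the constraints gives a chain: Golf → Lima → Xray.
So Golf must precede Xray in any valid ordering.

Yes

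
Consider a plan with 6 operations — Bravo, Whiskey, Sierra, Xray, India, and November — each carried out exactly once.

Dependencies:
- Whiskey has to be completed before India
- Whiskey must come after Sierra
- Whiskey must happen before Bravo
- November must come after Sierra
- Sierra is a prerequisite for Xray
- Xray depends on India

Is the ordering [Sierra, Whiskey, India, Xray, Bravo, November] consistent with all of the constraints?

Checking each listed constraint against this order: for instance, Sierra is in position 1 and November in position 6, so that constraint holds — and the remaining constraints check out the same way.

Yes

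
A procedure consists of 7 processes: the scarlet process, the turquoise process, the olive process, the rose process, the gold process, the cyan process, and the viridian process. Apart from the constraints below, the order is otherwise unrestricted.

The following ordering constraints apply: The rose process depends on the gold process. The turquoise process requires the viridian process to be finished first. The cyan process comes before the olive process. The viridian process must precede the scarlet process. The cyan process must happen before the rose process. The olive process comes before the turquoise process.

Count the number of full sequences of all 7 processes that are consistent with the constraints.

The processes with no prerequisites are the gold process, the cyan process, the viridian process; any of them can be placed first.
Counting all ways to extend the partial order to a total order gives 169.

169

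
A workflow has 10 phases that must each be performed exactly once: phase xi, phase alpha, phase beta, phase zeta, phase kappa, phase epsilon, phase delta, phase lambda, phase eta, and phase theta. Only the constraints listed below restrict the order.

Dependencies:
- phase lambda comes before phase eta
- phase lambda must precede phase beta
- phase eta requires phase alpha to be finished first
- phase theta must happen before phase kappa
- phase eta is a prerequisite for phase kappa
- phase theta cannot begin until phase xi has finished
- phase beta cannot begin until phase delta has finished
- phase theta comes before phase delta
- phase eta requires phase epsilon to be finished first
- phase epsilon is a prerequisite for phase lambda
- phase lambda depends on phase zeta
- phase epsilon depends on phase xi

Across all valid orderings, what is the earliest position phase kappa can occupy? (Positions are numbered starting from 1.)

8

Every phase that must precede phase kappa has to come before it. Tracing all chains that end at phase kappa, those phases are: phase xi, phase alpha, phase zeta, phase epsilon, phase lambda, phase eta, phase theta — 7 in total.
With 7 mandatory predecessors, the earliest phase kappa can sit is position 7+1 = 8, and placing just those 7 first achieves it.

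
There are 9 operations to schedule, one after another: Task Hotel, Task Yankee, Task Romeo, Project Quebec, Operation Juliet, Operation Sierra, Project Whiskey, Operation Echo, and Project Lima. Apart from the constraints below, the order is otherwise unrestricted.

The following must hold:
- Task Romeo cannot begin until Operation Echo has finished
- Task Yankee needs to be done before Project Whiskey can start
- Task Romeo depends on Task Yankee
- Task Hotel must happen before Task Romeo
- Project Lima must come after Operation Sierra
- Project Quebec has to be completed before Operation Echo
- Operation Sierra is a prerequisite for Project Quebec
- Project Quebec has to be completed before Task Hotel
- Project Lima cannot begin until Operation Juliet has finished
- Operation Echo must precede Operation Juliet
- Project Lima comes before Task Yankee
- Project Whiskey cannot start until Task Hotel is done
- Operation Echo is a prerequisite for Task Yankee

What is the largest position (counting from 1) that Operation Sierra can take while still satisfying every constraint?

The operations that are forced after Operation Sierra, directly or by a chain of constraints, are Task Hotel, Task Yankee, Task Romeo, Project Quebec, Operation Juliet, Project Whiskey, Operation Echo, Project Lima. That's 8 operations.
So at least 8 operations follow Operation Sierra, putting Operation Sierra no later than position 1. That position is achievable by scheduling everything else first.

1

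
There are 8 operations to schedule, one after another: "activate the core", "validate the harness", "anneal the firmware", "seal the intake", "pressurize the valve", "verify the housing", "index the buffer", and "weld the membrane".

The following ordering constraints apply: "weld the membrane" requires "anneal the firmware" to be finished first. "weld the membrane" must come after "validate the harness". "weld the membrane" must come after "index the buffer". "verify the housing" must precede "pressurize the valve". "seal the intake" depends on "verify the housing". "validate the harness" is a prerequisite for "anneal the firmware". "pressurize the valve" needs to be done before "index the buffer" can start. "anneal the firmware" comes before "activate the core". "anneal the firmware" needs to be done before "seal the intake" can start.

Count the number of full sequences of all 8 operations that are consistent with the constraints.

124

The operations with no prerequisites are "validate the harness", "verify the housing"; any of them can be placed first.
Counting all ways to extend the partial order to a total order gives 124.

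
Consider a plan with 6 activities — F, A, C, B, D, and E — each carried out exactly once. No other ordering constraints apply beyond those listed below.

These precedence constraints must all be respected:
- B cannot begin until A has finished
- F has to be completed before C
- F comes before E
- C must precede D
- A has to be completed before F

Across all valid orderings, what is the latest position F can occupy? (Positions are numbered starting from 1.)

3

The activities that are forced after F, directly or by a chain of constraints, are C, D, E. That's 3 activities.
With 3 mandatory successors out of 6 activities total, the latest slot for F is 6−3 = 3, and it's reachable by doing all non-successors before F.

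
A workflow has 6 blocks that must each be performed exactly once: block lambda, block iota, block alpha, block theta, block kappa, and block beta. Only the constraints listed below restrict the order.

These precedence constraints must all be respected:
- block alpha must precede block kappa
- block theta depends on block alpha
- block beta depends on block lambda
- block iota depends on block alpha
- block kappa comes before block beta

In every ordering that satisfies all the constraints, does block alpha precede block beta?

Yes

Chaining the stated constraints: block alpha → block kappa → block beta.
So block alpha must precede block beta in any valid ordering.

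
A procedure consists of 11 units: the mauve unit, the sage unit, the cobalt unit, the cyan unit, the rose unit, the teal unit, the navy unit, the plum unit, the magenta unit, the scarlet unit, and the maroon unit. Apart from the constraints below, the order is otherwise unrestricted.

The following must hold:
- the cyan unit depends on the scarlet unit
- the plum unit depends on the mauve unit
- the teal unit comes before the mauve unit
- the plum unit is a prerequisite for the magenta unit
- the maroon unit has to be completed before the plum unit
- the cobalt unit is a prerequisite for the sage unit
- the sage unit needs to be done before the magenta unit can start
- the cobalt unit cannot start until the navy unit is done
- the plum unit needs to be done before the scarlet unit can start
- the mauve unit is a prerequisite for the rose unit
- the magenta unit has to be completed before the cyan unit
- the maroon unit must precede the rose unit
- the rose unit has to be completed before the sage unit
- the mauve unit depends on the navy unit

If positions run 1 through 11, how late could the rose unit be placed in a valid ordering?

8

The units that are forced after the rose unit, directly or by a chain of constraints, are the sage unit, the cyan unit, the magenta unit. That's 3 units.
With 3 mandatory successors out of 11 units total, the latest slot for the rose unit is 11−3 = 8, and it's reachable by doing all non-successors before the rose unit.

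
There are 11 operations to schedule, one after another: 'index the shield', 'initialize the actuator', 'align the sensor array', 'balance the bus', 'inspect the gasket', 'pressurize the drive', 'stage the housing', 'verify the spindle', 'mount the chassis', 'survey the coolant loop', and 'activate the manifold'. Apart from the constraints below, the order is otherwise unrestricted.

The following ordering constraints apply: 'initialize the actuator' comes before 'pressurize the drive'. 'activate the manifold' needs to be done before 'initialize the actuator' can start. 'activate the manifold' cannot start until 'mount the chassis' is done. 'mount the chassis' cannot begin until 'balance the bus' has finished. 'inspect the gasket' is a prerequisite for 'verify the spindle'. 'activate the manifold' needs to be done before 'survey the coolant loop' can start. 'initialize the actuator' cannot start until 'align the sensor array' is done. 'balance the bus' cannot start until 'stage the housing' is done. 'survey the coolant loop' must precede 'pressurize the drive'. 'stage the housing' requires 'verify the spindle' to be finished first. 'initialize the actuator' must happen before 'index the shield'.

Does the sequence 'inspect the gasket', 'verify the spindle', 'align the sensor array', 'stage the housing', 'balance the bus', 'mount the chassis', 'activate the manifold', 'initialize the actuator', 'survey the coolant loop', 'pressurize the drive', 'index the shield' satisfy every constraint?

Checking each listed constraint against this order: for instance, 'align the sensor array' is in position 3 and 'initialize the actuator' in position 8, so that constraint holds — and the remaining constraints check out the same way.

Yes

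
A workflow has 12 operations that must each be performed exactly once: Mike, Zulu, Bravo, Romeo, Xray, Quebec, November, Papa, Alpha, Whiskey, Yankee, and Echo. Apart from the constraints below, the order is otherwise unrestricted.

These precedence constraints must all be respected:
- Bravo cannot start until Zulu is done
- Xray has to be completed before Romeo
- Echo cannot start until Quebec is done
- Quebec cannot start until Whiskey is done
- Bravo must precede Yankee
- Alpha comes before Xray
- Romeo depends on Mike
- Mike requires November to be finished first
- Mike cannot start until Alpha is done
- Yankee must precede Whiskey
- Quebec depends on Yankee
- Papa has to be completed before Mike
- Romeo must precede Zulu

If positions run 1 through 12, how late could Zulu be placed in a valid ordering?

7

Every operation that must follow Zulu has to come after it. Tracing all chains starting from Zulu, those operations are: Bravo, Quebec, Whiskey, Yankee, Echo — 5 in total.
So at least 5 operations follow Zulu, putting Zulu no later than position 7. That position is achievable by scheduling everything else first.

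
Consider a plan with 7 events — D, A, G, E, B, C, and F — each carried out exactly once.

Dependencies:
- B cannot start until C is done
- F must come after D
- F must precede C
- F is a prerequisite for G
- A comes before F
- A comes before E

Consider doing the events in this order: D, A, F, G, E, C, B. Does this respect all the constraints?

Going through the constraints one by one, each required predecessor appears earlier in the sequence than its dependent — e.g. A (position 2) is before E (position 5), as required.

Yes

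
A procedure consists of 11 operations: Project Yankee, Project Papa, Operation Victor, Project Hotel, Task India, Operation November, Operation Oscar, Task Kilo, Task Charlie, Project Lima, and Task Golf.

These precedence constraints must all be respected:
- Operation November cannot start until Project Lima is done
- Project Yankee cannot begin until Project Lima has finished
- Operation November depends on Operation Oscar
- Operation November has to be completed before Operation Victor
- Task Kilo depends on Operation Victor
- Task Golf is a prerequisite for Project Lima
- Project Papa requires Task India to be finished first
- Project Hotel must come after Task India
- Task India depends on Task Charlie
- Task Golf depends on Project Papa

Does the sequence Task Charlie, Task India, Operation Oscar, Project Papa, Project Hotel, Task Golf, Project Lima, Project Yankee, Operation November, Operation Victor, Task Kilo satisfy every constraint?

Every stated constraint is respected: Operation Oscar sits at position 3, ahead of Operation November at position 9, and each of the other listed pairs likewise has the predecessor earlier in the sequence.

Yes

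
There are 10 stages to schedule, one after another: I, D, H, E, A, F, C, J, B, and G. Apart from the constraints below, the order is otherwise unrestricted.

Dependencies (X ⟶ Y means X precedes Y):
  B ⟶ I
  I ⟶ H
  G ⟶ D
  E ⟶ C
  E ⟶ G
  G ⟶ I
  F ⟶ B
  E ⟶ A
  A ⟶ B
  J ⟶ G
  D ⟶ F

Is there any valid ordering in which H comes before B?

The constraints give a chain B → I → H, which forces B before H.
So no valid ordering can have H before B.

No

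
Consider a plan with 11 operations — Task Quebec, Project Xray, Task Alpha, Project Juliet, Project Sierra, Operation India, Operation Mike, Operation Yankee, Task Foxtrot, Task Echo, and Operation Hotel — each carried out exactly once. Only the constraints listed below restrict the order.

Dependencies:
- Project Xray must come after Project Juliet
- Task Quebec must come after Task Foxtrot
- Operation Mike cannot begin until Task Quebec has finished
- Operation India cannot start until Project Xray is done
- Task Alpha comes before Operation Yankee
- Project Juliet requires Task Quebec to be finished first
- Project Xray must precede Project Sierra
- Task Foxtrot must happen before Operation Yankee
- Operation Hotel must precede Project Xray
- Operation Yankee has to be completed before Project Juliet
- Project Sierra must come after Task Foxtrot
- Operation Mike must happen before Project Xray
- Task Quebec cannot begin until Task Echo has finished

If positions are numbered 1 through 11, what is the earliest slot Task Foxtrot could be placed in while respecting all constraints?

Nothing is required before Task Foxtrot; it can be the very first operation.

1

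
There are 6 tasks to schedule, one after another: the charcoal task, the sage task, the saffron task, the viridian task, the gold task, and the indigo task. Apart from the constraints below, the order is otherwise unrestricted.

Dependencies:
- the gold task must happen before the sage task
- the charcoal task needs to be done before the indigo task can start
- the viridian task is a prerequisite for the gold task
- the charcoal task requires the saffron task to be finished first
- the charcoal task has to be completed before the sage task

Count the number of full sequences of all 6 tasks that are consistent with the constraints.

16

The tasks with no prerequisites are the saffron task, the viridian task; any of them can be placed first.
Counting all ways to extend the partial order to a total order gives 16.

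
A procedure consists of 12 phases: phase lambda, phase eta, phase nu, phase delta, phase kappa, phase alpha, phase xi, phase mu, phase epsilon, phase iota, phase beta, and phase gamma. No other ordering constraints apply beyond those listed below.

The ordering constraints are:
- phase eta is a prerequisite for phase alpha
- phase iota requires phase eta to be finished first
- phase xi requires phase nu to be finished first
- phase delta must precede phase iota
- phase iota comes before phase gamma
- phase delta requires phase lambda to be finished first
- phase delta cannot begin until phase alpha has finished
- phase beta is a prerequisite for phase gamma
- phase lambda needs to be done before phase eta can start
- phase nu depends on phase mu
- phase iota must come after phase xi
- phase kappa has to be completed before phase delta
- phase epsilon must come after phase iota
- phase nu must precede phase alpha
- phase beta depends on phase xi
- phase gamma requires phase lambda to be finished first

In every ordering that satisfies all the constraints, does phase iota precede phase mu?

There is a chain phase mu → phase nu → phase xi → phase iota, which puts phase mu before phase iota.
So phase iota does not have to come before phase mu — it cannot.

No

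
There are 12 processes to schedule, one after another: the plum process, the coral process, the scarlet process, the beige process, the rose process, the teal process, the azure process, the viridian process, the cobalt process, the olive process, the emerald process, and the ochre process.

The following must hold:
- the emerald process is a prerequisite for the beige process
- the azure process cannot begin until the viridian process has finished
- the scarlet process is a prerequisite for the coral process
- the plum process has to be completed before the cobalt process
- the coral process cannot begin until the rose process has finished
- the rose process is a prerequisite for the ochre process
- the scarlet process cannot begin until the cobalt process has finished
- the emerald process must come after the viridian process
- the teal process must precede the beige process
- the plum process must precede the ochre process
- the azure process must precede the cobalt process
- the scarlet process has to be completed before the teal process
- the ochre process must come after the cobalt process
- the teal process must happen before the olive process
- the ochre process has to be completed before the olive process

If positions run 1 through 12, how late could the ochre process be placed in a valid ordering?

The only process forced after the ochre process (directly or by a chain) is the olive process.
So at least 1 process follows the ochre process, putting the ochre process no later than position 11. That position is achievable by scheduling everything else first.

11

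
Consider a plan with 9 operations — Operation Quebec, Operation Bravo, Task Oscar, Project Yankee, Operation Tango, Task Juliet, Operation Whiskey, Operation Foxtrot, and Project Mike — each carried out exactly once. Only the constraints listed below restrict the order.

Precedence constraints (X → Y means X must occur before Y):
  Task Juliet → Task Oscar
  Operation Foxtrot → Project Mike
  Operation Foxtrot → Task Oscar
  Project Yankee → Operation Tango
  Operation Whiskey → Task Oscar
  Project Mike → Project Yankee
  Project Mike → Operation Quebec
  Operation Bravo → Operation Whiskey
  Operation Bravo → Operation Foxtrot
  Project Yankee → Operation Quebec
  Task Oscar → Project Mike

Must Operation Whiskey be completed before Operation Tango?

There is a constraint chain Operation Whiskey → Task Oscar → Project Mike → Project Yankee → Operation Tango.
Hence Operation Whiskey necessarily comes before Operation Tango.

Yes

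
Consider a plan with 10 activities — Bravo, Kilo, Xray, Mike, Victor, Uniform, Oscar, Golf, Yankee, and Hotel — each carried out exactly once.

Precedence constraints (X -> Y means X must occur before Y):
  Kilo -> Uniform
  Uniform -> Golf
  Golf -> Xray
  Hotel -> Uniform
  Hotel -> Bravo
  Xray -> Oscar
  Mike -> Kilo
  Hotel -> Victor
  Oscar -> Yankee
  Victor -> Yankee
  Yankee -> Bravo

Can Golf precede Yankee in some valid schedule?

Every valid ordering already has Golf before Yankee (the constraints require it), so in particular at least one does.

Yes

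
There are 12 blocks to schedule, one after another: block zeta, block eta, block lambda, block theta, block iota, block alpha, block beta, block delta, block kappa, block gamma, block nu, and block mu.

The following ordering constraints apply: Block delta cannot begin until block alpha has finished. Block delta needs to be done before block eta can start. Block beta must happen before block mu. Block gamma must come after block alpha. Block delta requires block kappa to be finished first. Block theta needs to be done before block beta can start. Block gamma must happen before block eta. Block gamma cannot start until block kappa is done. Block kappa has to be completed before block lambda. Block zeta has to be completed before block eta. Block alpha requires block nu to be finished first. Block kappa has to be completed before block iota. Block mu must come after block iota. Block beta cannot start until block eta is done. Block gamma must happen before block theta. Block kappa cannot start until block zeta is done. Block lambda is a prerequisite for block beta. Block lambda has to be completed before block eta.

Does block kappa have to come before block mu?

Tracing the constraints gives a chain: block kappa → block iota → block mu.
So block kappa must precede block mu in any valid ordering.

Yes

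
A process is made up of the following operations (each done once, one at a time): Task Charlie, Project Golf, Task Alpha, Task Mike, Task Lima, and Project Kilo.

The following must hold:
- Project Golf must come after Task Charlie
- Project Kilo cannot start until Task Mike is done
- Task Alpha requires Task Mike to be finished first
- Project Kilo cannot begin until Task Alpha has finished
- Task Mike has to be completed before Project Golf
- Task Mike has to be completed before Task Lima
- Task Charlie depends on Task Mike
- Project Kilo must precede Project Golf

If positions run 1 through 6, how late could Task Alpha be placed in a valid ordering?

Every operation that must follow Task Alpha has to come after it. Tracing all chains starting from Task Alpha, those operations are: Project Golf, Project Kilo — 2 in total.
With 2 mandatory successors out of 6 operations total, the latest slot for Task Alpha is 6−2 = 4, and it's reachable by doing all non-successors before Task Alpha.

4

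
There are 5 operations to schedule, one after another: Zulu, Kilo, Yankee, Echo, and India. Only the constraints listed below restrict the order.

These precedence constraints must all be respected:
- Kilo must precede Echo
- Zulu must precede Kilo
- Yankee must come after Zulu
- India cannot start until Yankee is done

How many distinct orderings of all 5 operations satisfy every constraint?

6

Zulu is the only operation with nothing required before it, so every ordering starts there.
Enumerating by repeatedly choosing an available operation (one whose prerequisites are all placed) gives 6 distinct complete orderings.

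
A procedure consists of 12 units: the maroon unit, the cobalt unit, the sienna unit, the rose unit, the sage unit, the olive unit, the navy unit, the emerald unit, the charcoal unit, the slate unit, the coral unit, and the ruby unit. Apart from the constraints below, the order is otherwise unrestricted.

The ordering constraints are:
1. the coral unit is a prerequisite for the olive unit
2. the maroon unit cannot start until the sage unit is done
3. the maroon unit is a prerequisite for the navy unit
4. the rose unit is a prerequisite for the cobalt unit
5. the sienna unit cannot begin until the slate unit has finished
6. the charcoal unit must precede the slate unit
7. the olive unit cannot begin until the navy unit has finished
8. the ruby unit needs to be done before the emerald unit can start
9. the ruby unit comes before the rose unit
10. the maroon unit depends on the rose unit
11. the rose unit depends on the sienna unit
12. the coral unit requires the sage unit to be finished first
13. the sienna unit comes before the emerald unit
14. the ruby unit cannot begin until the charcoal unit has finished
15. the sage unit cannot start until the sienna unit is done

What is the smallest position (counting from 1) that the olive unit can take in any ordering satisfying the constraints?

The units that are forced before the olive unit, directly or transitively, are the maroon unit, the sienna unit, the rose unit, the sage unit, the navy unit, the charcoal unit, the slate unit, the coral unit, the ruby unit. That's 9 units.
With 9 mandatory predecessors, the earliest the olive unit can sit is position 9+1 = 10, and placing just those 9 first achieves it.

10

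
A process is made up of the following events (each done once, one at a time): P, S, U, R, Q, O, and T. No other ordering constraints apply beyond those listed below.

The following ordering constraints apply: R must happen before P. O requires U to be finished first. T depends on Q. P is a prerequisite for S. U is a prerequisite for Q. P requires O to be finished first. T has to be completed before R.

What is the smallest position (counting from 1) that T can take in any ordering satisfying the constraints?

The events that are forced before T, directly or transitively, are U, Q. That's 2 events.
So at minimum 2 events come before T, putting T no earlier than position 3. That position is achievable by scheduling exactly those predecessors first.

3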